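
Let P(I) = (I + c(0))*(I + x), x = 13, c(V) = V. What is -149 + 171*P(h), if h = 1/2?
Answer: 4021/4 ≈ 1005.3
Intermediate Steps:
h = 1/2 ≈ 0.50000
P(I) = I*(13 + I) (P(I) = (I + 0)*(I + 13) = I*(13 + I))
-149 + 171*P(h) = -149 + 171*((13 + 1/2)/2) = -149 + 171*((1/2)*(27/2)) = -149 + 171*(27/4) = -149 + 4617/4 = 4021/4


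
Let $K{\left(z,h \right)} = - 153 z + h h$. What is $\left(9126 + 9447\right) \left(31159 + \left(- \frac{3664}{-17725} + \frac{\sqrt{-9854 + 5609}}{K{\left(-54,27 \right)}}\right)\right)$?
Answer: $\frac{10257811048047}{17725} + \frac{6191 i \sqrt{4245}}{2997} \approx 5.7872 \cdot 10^{8} + 134.59 i$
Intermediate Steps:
$K{\left(z,h \right)} = h^{2} - 153 z$ ($K{\left(z,h \right)} = - 153 z + h^{2} = h^{2} - 153 z$)
$\left(9126 + 9447\right) \left(31159 + \left(- \frac{3664}{-17725} + \frac{\sqrt{-9854 + 5609}}{K{\left(-54,27 \right)}}\right)\right) = \left(9126 + 9447\right) \left(31159 + \left(- \frac{3664}{-17725} + \frac{\sqrt{-9854 + 5609}}{27^{2} - -8262}\right)\right) = 18573 \left(31159 + \left(\left(-3664\right) \left(- \frac{1}{17725}\right) + \frac{\sqrt{-4245}}{729 + 8262}\right)\right) = 18573 \left(31159 + \left(\frac{3664}{17725} + \frac{i \sqrt{4245}}{8991}\right)\right) = 18573 \left(\frac{552296939}{17725} + \frac{i \sqrt{4245}}{8991}\right) = \frac{10257811048047}{17725} + \frac{6191 i \sqrt{4245}}{2997}$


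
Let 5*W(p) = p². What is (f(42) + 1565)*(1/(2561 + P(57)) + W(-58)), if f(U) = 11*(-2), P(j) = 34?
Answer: 2693949931/2595 ≈ 1.0381e+6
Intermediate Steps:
f(U) = -22
W(p) = p²/5
(f(42) + 1565)*(1/(2561 + P(57)) + W(-58)) = (-22 + 1565)*(1/(2561 + 34) + (⅕)*(-58)²) = 1543*(1/2595 + (⅕)*3364) = 1543*(1/2595 + 3364/5) = 1543*(1745917/2595) = 2693949931/2595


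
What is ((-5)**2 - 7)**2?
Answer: 324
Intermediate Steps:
((-5)**2 - 7)**2 = (25 - 7)**2 = 18**2 = 324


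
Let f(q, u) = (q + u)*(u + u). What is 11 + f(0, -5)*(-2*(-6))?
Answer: 611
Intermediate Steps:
f(q, u) = 2*u*(q + u) (f(q, u) = (q + u)*(2*u) = 2*u*(q + u))
11 + f(0, -5)*(-2*(-6)) = 11 + (2*(-5)*(0 - 5))*(-2*(-6)) = 11 + (2*(-5)*(-5))*12 = 11 + 50*12 = 11 + 600 = 611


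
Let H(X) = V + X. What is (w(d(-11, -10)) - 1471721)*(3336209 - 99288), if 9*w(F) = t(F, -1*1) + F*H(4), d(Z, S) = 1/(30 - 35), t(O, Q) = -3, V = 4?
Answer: -214373081946028/45 ≈ -4.7638e+12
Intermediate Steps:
d(Z, S) = -⅕ (d(Z, S) = 1/(-5) = -⅕)
H(X) = 4 + X
w(F) = -⅓ + 8*F/9 (w(F) = (-3 + F*(4 + 4))/9 = (-3 + F*8)/9 = (-3 + 8*F)/9 = -⅓ + 8*F/9)
(w(d(-11, -10)) - 1471721)*(3336209 - 99288) = ((-⅓ + (8/9)*(-⅕)) - 1471721)*(3336209 - 99288) = ((-⅓ - 8/45) - 1471721)*3236921 = (-23/45 - 1471721)*3236921 = -66227468/45*3236921 = -214373081946028/45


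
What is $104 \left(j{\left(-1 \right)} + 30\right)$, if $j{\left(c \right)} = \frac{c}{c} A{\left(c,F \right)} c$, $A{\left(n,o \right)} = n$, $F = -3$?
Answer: $3224$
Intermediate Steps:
$j{\left(c \right)} = c^{2}$ ($j{\left(c \right)} = \frac{c}{c} c c = 1 c c = c c = c^{2}$)
$104 \left(j{\left(-1 \right)} + 30\right) = 104 \left(\left(-1\right)^{2} + 30\right) = 104 \left(1 + 30\right) = 104 \cdot 31 = 3224$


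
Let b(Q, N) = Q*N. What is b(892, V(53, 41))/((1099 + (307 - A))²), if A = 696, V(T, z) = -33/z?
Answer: -7359/5167025 ≈ -0.0014242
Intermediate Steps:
b(Q, N) = N*Q
b(892, V(53, 41))/((1099 + (307 - A))²) = (-33/41*892)/((1099 + (307 - 1*696))²) = (-33*1/41*892)/((1099 + (307 - 696))²) = (-33/41*892)/((1099 - 389)²) = -29436/(41*(710²)) = -29436/41/504100 = -29436/41*1/504100 = -7359/5167025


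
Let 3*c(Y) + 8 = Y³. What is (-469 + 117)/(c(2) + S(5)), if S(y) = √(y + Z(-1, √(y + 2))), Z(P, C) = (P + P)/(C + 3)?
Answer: -352*√(3 + √7)/√(13 + 5*√7) ≈ -163.31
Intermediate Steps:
c(Y) = -8/3 + Y³/3
Z(P, C) = 2*P/(3 + C) (Z(P, C) = (2*P)/(3 + C) = 2*P/(3 + C))
S(y) = √(y - 2/(3 + √(2 + y))) (S(y) = √(y + 2*(-1)/(3 + √(y + 2))) = √(y + 2*(-1)/(3 + √(2 + y))) = √(y - 2/(3 + √(2 + y))))
(-469 + 117)/(c(2) + S(5)) = (-469 + 117)/((-8/3 + (⅓)*2³) + √((-2 + 5*(3 + √(2 + 5)))/(3 + √(2 + 5)))) = -352/((-8/3 + (⅓)*8) + √((-2 + 5*(3 + √7))/(3 + √7))) = -352/((-8/3 + 8/3) + √((-2 + (15 + 5*√7))/(3 + √7))) = -352/(0 + √((13 + 5*√7)/(3 + √7))) = -352/(0 + √(13 + 5*√7)/√(3 + √7)) = -352*√(3 + √7)/√(13 + 5*√7)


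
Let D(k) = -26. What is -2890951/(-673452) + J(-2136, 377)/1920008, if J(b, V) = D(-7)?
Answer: 120540122/28080117 ≈ 4.2927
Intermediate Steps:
J(b, V) = -26
-2890951/(-673452) + J(-2136, 377)/1920008 = -2890951/(-673452) - 26/1920008 = -2890951*(-1/673452) - 26*1/1920008 = 2009/468 - 13/960004 = 120540122/28080117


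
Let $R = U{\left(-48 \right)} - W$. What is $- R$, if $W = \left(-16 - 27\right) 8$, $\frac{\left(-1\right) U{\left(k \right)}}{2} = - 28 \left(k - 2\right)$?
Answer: $2456$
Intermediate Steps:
$U{\left(k \right)} = -112 + 56 k$ ($U{\left(k \right)} = - 2 \left(- 28 \left(k - 2\right)\right) = - 2 \left(- 28 \left(-2 + k\right)\right) = - 2 \left(56 - 28 k\right) = -112 + 56 k$)
$W = -344$ ($W = \left(-43\right) 8 = -344$)
$R = -2456$ ($R = \left(-112 + 56 \left(-48\right)\right) - -344 = \left(-112 - 2688\right) + 344 = -2800 + 344 = -2456$)
$- R = \left(-1\right) \left(-2456\right) = 2456$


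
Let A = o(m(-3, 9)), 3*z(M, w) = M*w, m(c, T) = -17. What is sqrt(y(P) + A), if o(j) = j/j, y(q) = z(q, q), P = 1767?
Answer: 2*sqrt(260191) ≈ 1020.2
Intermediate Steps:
z(M, w) = M*w/3 (z(M, w) = (M*w)/3 = M*w/3)
y(q) = q**2/3 (y(q) = q*q/3 = q**2/3)
o(j) = 1
A = 1
sqrt(y(P) + A) = sqrt((1/3)*1767**2 + 1) = sqrt((1/3)*3122289 + 1) = sqrt(1040763 + 1) = sqrt(1040764) = 2*sqrt(260191)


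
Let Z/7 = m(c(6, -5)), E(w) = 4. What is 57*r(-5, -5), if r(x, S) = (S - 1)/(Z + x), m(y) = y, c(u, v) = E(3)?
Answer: -342/23 ≈ -14.870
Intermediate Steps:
c(u, v) = 4
Z = 28 (Z = 7*4 = 28)
r(x, S) = (-1 + S)/(28 + x) (r(x, S) = (S - 1)/(28 + x) = (-1 + S)/(28 + x))
57*r(-5, -5) = 57*((-1 - 5)/(28 - 5)) = 57*(-6/23) = -342/23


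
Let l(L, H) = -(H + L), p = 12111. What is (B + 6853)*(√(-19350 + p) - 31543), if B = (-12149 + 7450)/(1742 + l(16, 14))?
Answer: -369924853891/1712 + 11727637*I*√7239/1712 ≈ -2.1608e+8 + 5.8284e+5*I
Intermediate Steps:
l(L, H) = -H - L
B = -4699/1712 (B = (-12149 + 7450)/(1742 + (-1*14 - 1*16)) = -4699/(1742 + (-14 - 16)) = -4699/(1742 - 30) = -4699/1712 ≈ -2.7447)
(B + 6853)*(√(-19350 + p) - 31543) = (-4699/1712 + 6853)*(√(-19350 + 12111) - 31543) = 11727637*(√(-7239) - 31543)/1712 = 11727637*(I*√7239 - 31543)/1712 = 11727637*(-31543 + I*√7239)/1712 = -369924853891/1712 + 11727637*I*√7239/1712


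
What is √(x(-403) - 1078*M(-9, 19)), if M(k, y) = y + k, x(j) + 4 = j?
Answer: 3*I*√1243 ≈ 105.77*I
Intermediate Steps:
x(j) = -4 + j
M(k, y) = k + y
√(x(-403) - 1078*M(-9, 19)) = √((-4 - 403) - 1078*(-9 + 19)) = √(-407 - 1078*10) = √(-407 - 10780) = √(-11187) = 3*I*√1243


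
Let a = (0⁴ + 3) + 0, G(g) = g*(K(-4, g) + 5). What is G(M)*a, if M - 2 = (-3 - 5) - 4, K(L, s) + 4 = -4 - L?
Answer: -30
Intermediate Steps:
K(L, s) = -8 - L (K(L, s) = -4 + (-4 - L) = -8 - L)
M = -10 (M = 2 + ((-3 - 5) - 4) = 2 + (-8 - 4) = 2 - 12 = -10)
G(g) = g (G(g) = g*((-8 - 1*(-4)) + 5) = g*((-8 + 4) + 5) = g*(-4 + 5) = g*1 = g)
a = 3 (a = (0 + 3) + 0 = 3 + 0 = 3)
G(M)*a = -10*3 = -30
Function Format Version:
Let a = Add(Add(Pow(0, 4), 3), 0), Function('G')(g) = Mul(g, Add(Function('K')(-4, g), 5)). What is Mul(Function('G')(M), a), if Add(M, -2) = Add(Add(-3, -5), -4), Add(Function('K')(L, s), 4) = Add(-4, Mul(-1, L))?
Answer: -30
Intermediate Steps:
Function('K')(L, s) = Add(-8, Mul(-1, L)) (Function('K')(L, s) = Add(-4, Add(-4, Mul(-1, L))) = Add(-8, Mul(-1, L)))
M = -10 (M = Add(2, Add(Add(-3, -5), -4)) = Add(2, Add(-8, -4)) = Add(2, -12) = -10)
Function('G')(g) = g (Function('G')(g) = Mul(g, Add(Add(-8, Mul(-1, -4)), 5)) = Mul(g, Add(Add(-8, 4), 5)) = Mul(g, Add(-4, 5)) = Mul(g, 1) = g)
a = 3 (a = Add(Add(0, 3), 0) = Add(3, 0) = 3)
Mul(Function('G')(M), a) = Mul(-10, 3) = -30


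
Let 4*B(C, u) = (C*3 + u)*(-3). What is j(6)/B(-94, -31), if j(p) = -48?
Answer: -64/313 ≈ -0.20447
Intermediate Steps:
B(C, u) = -9*C/4 - 3*u/4 (B(C, u) = ((C*3 + u)*(-3))/4 = ((3*C + u)*(-3))/4 = ((u + 3*C)*(-3))/4 = (-9*C - 3*u)/4 = -9*C/4 - 3*u/4)
j(6)/B(-94, -31) = -48/(-9/4*(-94) - ¾*(-31)) = -48/(423/2 + 93/4) = -48/939/4 = -48*4/939 = -64/313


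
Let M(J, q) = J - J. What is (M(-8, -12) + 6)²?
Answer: 36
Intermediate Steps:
M(J, q) = 0
(M(-8, -12) + 6)² = (0 + 6)² = 6² = 36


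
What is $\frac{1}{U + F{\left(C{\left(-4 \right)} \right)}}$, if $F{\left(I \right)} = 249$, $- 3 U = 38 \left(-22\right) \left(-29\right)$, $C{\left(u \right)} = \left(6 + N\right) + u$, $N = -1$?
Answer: $- \frac{3}{23497} \approx -0.00012768$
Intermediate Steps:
$C{\left(u \right)} = 5 + u$ ($C{\left(u \right)} = \left(6 - 1\right) + u = 5 + u$)
$U = - \frac{24244}{3}$ ($U = - \frac{38 \left(-22\right) \left(-29\right)}{3} = - \frac{\left(-836\right) \left(-29\right)}{3} = \left(- \frac{1}{3}\right) 24244 = - \frac{24244}{3} \approx -8081.3$)
$\frac{1}{U + F{\left(C{\left(-4 \right)} \right)}} = \frac{1}{- \frac{24244}{3} + 249} = \frac{1}{- \frac{23497}{3}} = - \frac{3}{23497}$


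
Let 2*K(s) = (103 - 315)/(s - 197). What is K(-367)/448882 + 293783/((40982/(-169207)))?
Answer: -3146272181076275299/2593847579484 ≈ -1.2130e+6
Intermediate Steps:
K(s) = -106/(-197 + s) (K(s) = ((103 - 315)/(s - 197))/2 = (-212/(-197 + s))/2 = -106/(-197 + s))
K(-367)/448882 + 293783/((40982/(-169207))) = -106/(-197 - 367)/448882 + 293783/((40982/(-169207))) = -106/(-564)*(1/448882) + 293783/((40982*(-1/169207))) = -106*(-1/564)*(1/448882) + 293783/(-40982/169207) = (53/282)*(1/448882) + 293783*(-169207/40982) = 53/126584724 - 49710140081/40982 = -3146272181076275299/2593847579484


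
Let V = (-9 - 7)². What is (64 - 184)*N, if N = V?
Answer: -30720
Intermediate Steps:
V = 256 (V = (-16)² = 256)
N = 256
(64 - 184)*N = (64 - 184)*256 = -120*256 = -30720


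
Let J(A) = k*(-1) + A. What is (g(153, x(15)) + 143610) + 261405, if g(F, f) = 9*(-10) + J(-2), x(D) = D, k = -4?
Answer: 404927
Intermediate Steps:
J(A) = 4 + A (J(A) = -4*(-1) + A = 4 + A)
g(F, f) = -88 (g(F, f) = 9*(-10) + (4 - 2) = -90 + 2 = -88)
(g(153, x(15)) + 143610) + 261405 = (-88 + 143610) + 261405 = 143522 + 261405 = 404927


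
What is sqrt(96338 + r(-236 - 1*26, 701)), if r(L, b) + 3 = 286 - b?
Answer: 4*sqrt(5995) ≈ 309.71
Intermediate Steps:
r(L, b) = 283 - b (r(L, b) = -3 + (286 - b) = 283 - b)
sqrt(96338 + r(-236 - 1*26, 701)) = sqrt(96338 + (283 - 1*701)) = sqrt(96338 + (283 - 701)) = sqrt(96338 - 418) = sqrt(95920) = 4*sqrt(5995)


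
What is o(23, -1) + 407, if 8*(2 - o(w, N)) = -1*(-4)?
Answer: 817/2 ≈ 408.50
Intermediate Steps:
o(w, N) = 3/2 (o(w, N) = 2 - (-1)*(-4)/8 = 2 - ⅛*4 = 2 - ½ = 3/2)
o(23, -1) + 407 = 3/2 + 407 = 817/2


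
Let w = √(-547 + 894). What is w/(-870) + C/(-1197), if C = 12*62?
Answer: -248/399 - √347/870 ≈ -0.64297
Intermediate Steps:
C = 744
w = √347 ≈ 18.628
w/(-870) + C/(-1197) = √347/(-870) + 744/(-1197) = √347*(-1/870) + 744*(-1/1197) = -√347/870 - 248/399 = -248/399 - √347/870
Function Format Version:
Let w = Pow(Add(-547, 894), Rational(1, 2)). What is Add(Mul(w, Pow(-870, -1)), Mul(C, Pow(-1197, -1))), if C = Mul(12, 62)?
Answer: Add(Rational(-248, 399), Mul(Rational(-1, 870), Pow(347, Rational(1, 2)))) ≈ -0.64297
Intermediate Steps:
C = 744
w = Pow(347, Rational(1, 2)) ≈ 18.628
Add(Mul(w, Pow(-870, -1)), Mul(C, Pow(-1197, -1))) = Add(Mul(Pow(347, Rational(1, 2)), Pow(-870, -1)), Mul(744, Pow(-1197, -1))) = Add(Mul(Pow(347, Rational(1, 2)), Rational(-1, 870)), Mul(744, Rational(-1, 1197))) = Add(Mul(Rational(-1, 870), Pow(347, Rational(1, 2))), Rational(-248, 399)) = Add(Rational(-248, 399), Mul(Rational(-1, 870), Pow(347, Rational(1, 2))))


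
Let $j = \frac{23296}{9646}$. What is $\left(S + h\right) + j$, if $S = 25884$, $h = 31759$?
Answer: $\frac{3055207}{53} \approx 57645.0$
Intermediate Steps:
$j = \frac{128}{53}$ ($j = 23296 \cdot \frac{1}{9646} = \frac{128}{53} \approx 2.4151$)
$\left(S + h\right) + j = \left(25884 + 31759\right) + \frac{128}{53} = 57643 + \frac{128}{53} = \frac{3055207}{53}$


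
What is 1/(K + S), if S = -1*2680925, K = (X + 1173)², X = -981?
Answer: -1/2644061 ≈ -3.7821e-7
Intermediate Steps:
K = 36864 (K = (-981 + 1173)² = 192² = 36864)
S = -2680925
1/(K + S) = 1/(36864 - 2680925) = 1/(-2644061) = -1/2644061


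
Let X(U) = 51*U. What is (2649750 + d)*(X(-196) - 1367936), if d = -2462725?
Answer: -257707732300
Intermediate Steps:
(2649750 + d)*(X(-196) - 1367936) = (2649750 - 2462725)*(51*(-196) - 1367936) = 187025*(-9996 - 1367936) = 187025*(-1377932) = -257707732300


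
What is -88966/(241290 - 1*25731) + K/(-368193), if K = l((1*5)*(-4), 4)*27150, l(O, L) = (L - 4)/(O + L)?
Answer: -88966/215559 ≈ -0.41272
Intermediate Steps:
l(O, L) = (-4 + L)/(L + O)
K = 0 (K = ((-4 + 4)/(4 + (1*5)*(-4)))*27150 = (0/(4 + 5*(-4)))*27150 = (0/(4 - 20))*27150 = (0/(-16))*27150 = -1/16*0*27150 = 0*27150 = 0)
-88966/(241290 - 1*25731) + K/(-368193) = -88966/(241290 - 1*25731) + 0/(-368193) = -88966/(241290 - 25731) + 0*(-1/368193) = -88966/215559 + 0 = -88966/215559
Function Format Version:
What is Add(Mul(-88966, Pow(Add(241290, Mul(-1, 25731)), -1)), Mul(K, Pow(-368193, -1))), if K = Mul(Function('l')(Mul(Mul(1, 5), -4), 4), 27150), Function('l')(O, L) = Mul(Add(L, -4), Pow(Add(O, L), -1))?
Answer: Rational(-88966, 215559) ≈ -0.41272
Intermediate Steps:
Function('l')(O, L) = Mul(Pow(Add(L, O), -1), Add(-4, L)) (Function('l')(O, L) = Mul(Add(-4, L), Pow(Add(L, O), -1)) = Mul(Pow(Add(L, O), -1), Add(-4, L)))
K = 0 (K = Mul(Mul(Pow(Add(4, Mul(Mul(1, 5), -4)), -1), Add(-4, 4)), 27150) = Mul(Mul(Pow(Add(4, Mul(5, -4)), -1), 0), 27150) = Mul(Mul(Pow(Add(4, -20), -1), 0), 27150) = Mul(Mul(Pow(-16, -1), 0), 27150) = Mul(Mul(Rational(-1, 16), 0), 27150) = Mul(0, 27150) = 0)
Add(Mul(-88966, Pow(Add(241290, Mul(-1, 25731)), -1)), Mul(K, Pow(-368193, -1))) = Add(Mul(-88966, Pow(Add(241290, Mul(-1, 25731)), -1)), Mul(0, Pow(-368193, -1))) = Add(Mul(-88966, Pow(Add(241290, -25731), -1)), Mul(0, Rational(-1, 368193))) = Add(Mul(-88966, Pow(215559, -1)), 0) = Add(Mul(-88966, Rational(1, 215559)), 0) = Add(Rational(-88966, 215559), 0) = Rational(-88966, 215559)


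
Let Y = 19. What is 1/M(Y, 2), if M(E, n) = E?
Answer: 1/19 ≈ 0.052632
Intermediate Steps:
1/M(Y, 2) = 1/19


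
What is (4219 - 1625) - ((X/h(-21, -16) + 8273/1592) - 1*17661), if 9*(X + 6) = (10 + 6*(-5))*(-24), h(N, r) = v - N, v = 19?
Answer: 483537047/23880 ≈ 20249.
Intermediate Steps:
h(N, r) = 19 - N
X = 142/3 (X = -6 + ((10 + 6*(-5))*(-24))/9 = -6 + ((10 - 30)*(-24))/9 = -6 + (-20*(-24))/9 = -6 + (⅑)*480 = -6 + 160/3 = 142/3 ≈ 47.333)
(4219 - 1625) - ((X/h(-21, -16) + 8273/1592) - 1*17661) = (4219 - 1625) - ((142/(3*(19 - 1*(-21))) + 8273/1592) - 1*17661) = 2594 - ((142/(3*(19 + 21)) + 8273*(1/1592)) - 17661) = 2594 - (((142/3)/40 + 8273/1592) - 17661) = 2594 - (((142/3)*(1/40) + 8273/1592) - 17661) = 2594 - ((71/60 + 8273/1592) - 17661) = 2594 - (152353/23880 - 17661) = 2594 - 1*(-421592327/23880) = 2594 + 421592327/23880 = 483537047/23880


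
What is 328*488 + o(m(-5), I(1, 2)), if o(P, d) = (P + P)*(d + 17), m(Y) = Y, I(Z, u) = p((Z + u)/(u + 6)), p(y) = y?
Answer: 639561/4 ≈ 1.5989e+5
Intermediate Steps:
I(Z, u) = (Z + u)/(6 + u) (I(Z, u) = (Z + u)/(u + 6) = (Z + u)/(6 + u))
o(P, d) = 2*P*(17 + d) (o(P, d) = (2*P)*(17 + d) = 2*P*(17 + d))
328*488 + o(m(-5), I(1, 2)) = 328*488 + 2*(-5)*(17 + (1 + 2)/(6 + 2)) = 160064 + 2*(-5)*(17 + 3/8) = 160064 + 2*(-5)*(139/8) = 160064 - 695/4 = 639561/4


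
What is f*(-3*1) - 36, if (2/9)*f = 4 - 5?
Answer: -45/2 ≈ -22.500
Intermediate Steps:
f = -9/2 (f = 9*(4 - 5)/2 = (9/2)*(-1) = -9/2 ≈ -4.5000)
f*(-3*1) - 36 = -(-27)/2 - 36 = -9/2*(-3) - 36 = 27/2 - 36 = -45/2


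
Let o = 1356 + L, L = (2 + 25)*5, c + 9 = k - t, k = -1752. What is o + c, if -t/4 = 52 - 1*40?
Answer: -222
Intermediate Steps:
t = -48 (t = -4*(52 - 1*40) = -4*(52 - 40) = -4*12 = -48)
c = -1713 (c = -9 + (-1752 - 1*(-48)) = -9 + (-1752 + 48) = -9 - 1704 = -1713)
L = 135 (L = 27*5 = 135)
o = 1491 (o = 1356 + 135 = 1491)
o + c = 1491 - 1713 = -222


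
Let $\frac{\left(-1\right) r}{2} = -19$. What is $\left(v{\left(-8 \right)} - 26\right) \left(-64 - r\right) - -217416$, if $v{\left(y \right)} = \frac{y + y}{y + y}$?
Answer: $219966$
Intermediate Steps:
$r = 38$ ($r = \left(-2\right) \left(-19\right) = 38$)
$v{\left(y \right)} = 1$ ($v{\left(y \right)} = \frac{2 y}{2 y} = 2 y \frac{1}{2 y} = 1$)
$\left(v{\left(-8 \right)} - 26\right) \left(-64 - r\right) - -217416 = \left(1 - 26\right) \left(-64 - 38\right) - -217416 = - 25 \left(-64 - 38\right) + 217416 = \left(-25\right) \left(-102\right) + 217416 = 2550 + 217416 = 219966$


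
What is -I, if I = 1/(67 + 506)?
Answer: -1/573 ≈ -0.0017452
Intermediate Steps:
I = 1/573 ≈ 0.0017452
-I = -1*1/573 = -1/573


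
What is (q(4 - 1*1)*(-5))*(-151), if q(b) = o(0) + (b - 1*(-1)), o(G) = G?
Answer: 3020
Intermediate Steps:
q(b) = 1 + b (q(b) = 0 + (b - 1*(-1)) = 0 + (b + 1) = 0 + (1 + b) = 1 + b)
(q(4 - 1*1)*(-5))*(-151) = ((1 + (4 - 1*1))*(-5))*(-151) = ((1 + (4 - 1))*(-5))*(-151) = ((1 + 3)*(-5))*(-151) = (4*(-5))*(-151) = -20*(-151) = 3020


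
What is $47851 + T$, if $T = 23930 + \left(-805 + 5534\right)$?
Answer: $76510$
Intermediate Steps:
$T = 28659$ ($T = 23930 + 4729 = 28659$)
$47851 + T = 47851 + 28659 = 76510$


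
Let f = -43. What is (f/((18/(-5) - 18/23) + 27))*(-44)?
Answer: 217580/2601 ≈ 83.652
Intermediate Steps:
(f/((18/(-5) - 18/23) + 27))*(-44) = -43/((18/(-5) - 18/23) + 27)*(-44) = -43/((18*(-1/5) - 18*1/23) + 27)*(-44) = -43/((-18/5 - 18/23) + 27)*(-44) = -43/(-504/115 + 27)*(-44) = -43/2601/115*(-44) = -43*115/2601*(-44) = -4945/2601*(-44) = 217580/2601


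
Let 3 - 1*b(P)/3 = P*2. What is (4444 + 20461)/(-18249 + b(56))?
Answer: -24905/18576 ≈ -1.3407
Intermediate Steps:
b(P) = 9 - 6*P (b(P) = 9 - 3*P*2 = 9 - 6*P)
(4444 + 20461)/(-18249 + b(56)) = (4444 + 20461)/(-18249 + (9 - 6*56)) = 24905/(-18249 + (9 - 336)) = 24905/(-18249 - 327) = 24905/(-18576) = 24905*(-1/18576) = -24905/18576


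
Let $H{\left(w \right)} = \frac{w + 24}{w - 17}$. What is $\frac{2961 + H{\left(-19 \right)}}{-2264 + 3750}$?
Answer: $\frac{106591}{53496} \approx 1.9925$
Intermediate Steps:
$H{\left(w \right)} = \frac{24 + w}{-17 + w}$
$\frac{2961 + H{\left(-19 \right)}}{-2264 + 3750} = \frac{2961 + \frac{24 - 19}{-17 - 19}}{-2264 + 3750} = \frac{2961 + \frac{1}{-36} \cdot 5}{1486} = \left(2961 - \frac{5}{36}\right) \frac{1}{1486} = \frac{106591}{36} \cdot \frac{1}{1486} = \frac{106591}{53496}$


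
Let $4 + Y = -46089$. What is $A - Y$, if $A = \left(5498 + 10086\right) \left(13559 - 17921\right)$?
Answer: $-67931315$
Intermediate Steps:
$Y = -46093$ ($Y = -4 - 46089 = -46093$)
$A = -67977408$ ($A = 15584 \left(-4362\right) = -67977408$)
$A - Y = -67977408 - -46093 = -67977408 + 46093 = -67931315$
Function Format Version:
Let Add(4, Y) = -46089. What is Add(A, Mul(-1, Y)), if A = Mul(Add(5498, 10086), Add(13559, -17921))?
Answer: -67931315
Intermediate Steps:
Y = -46093 (Y = Add(-4, -46089) = -46093)
A = -67977408 (A = Mul(15584, -4362) = -67977408)
Add(A, Mul(-1, Y)) = Add(-67977408, Mul(-1, -46093)) = Add(-67977408, 46093) = -67931315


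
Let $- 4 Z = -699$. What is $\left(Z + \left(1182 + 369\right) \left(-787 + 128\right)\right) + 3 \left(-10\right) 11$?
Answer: $- \frac{4089057}{4} \approx -1.0223 \cdot 10^{6}$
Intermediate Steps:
$Z = \frac{699}{4}$ ($Z = \left(- \frac{1}{4}\right) \left(-699\right) = \frac{699}{4} \approx 174.75$)
$\left(Z + \left(1182 + 369\right) \left(-787 + 128\right)\right) + 3 \left(-10\right) 11 = \left(\frac{699}{4} + \left(1182 + 369\right) \left(-787 + 128\right)\right) + 3 \left(-10\right) 11 = \left(\frac{699}{4} + 1551 \left(-659\right)\right) - 330 = \left(\frac{699}{4} - 1022109\right) - 330 = - \frac{4087737}{4} - 330 = - \frac{4089057}{4}$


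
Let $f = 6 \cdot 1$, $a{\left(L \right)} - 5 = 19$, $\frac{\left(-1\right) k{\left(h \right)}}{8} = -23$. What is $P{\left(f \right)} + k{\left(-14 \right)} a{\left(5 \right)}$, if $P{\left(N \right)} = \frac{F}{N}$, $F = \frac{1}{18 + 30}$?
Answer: $\frac{1271809}{288} \approx 4416.0$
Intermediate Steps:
$F = \frac{1}{48} \approx 0.020833$
$k{\left(h \right)} = 184$ ($k{\left(h \right)} = \left(-8\right) \left(-23\right) = 184$)
$a{\left(L \right)} = 24$ ($a{\left(L \right)} = 5 + 19 = 24$)
$f = 6$
$P{\left(N \right)} = \frac{1}{48 N}$
$P{\left(f \right)} + k{\left(-14 \right)} a{\left(5 \right)} = \frac{1}{48 \cdot 6} + 184 \cdot 24 = \frac{1}{48} \cdot \frac{1}{6} + 4416 = \frac{1}{288} + 4416 = \frac{1271809}{288}$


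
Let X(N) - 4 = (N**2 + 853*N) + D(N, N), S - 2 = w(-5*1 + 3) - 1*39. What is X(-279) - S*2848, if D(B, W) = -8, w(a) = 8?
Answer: -77558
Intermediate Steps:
S = -29 (S = 2 + (8 - 1*39) = 2 + (8 - 39) = 2 - 31 = -29)
X(N) = -4 + N**2 + 853*N (X(N) = 4 + ((N**2 + 853*N) - 8) = 4 + (-8 + N**2 + 853*N) = -4 + N**2 + 853*N)
X(-279) - S*2848 = (-4 + (-279)**2 + 853*(-279)) - (-29)*2848 = (-4 + 77841 - 237987) - 1*(-82592) = -160150 + 82592 = -77558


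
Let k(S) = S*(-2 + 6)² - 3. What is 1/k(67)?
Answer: 1/1069 ≈ 0.00093545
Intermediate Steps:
k(S) = -3 + 16*S (k(S) = S*4² - 3 = S*16 - 3 = 16*S - 3 = -3 + 16*S)
1/k(67) = 1/(-3 + 16*67) = 1/(-3 + 1072) = 1/1069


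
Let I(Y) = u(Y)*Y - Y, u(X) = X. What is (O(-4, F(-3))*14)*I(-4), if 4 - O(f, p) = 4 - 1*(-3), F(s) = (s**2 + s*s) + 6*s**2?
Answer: -840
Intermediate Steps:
F(s) = 8*s**2 (F(s) = (s**2 + s**2) + 6*s**2 = 2*s**2 + 6*s**2 = 8*s**2)
I(Y) = Y**2 - Y (I(Y) = Y*Y - Y = Y**2 - Y)
O(f, p) = -3 (O(f, p) = 4 - (4 - 1*(-3)) = 4 - (4 + 3) = 4 - 1*7 = 4 - 7 = -3)
(O(-4, F(-3))*14)*I(-4) = (-3*14)*(-4*(-1 - 4)) = -(-168)*(-5) = -42*20 = -840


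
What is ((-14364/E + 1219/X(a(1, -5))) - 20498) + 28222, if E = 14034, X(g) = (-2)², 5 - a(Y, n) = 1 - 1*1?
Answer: 75107409/9356 ≈ 8027.7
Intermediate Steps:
a(Y, n) = 5 (a(Y, n) = 5 - (1 - 1*1) = 5 - (1 - 1) = 5 - 1*0 = 5 + 0 = 5)
X(g) = 4
((-14364/E + 1219/X(a(1, -5))) - 20498) + 28222 = ((-14364/14034 + 1219/4) - 20498) + 28222 = ((-14364*1/14034 + 1219*(¼)) - 20498) + 28222 = ((-2394/2339 + 1219/4) - 20498) + 28222 = (2841665/9356 - 20498) + 28222 = -188937623/9356 + 28222 = 75107409/9356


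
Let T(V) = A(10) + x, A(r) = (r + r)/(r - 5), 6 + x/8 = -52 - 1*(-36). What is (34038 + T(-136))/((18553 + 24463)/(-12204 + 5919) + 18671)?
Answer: 212847810/117304219 ≈ 1.8145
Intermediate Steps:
x = -176 (x = -48 + 8*(-52 - 1*(-36)) = -48 + 8*(-52 + 36) = -48 + 8*(-16) = -48 - 128 = -176)
A(r) = 2*r/(-5 + r) (A(r) = (2*r)/(-5 + r) = 2*r/(-5 + r))
T(V) = -172 (T(V) = 2*10/(-5 + 10) - 176 = 2*10/5 - 176 = 2*10*(⅕) - 176 = 4 - 176 = -172)
(34038 + T(-136))/((18553 + 24463)/(-12204 + 5919) + 18671) = (34038 - 172)/((18553 + 24463)/(-12204 + 5919) + 18671) = 33866/(43016/(-6285) + 18671) = 33866/(43016*(-1/6285) + 18671) = 33866/(-43016/6285 + 18671) = 33866/(117304219/6285) = 33866*(6285/117304219) = 212847810/117304219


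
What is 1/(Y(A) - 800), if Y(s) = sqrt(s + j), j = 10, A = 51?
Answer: -800/639939 - sqrt(61)/639939 ≈ -0.0012623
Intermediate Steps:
Y(s) = sqrt(10 + s) (Y(s) = sqrt(s + 10) = sqrt(10 + s))
1/(Y(A) - 800) = 1/(sqrt(10 + 51) - 800) = 1/(sqrt(61) - 800) = 1/(-800 + sqrt(61))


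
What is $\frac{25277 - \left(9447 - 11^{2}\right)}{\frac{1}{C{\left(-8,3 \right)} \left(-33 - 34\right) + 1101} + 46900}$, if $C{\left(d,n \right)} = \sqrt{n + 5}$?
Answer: $\frac{879984053411151}{2587377150563801} - \frac{2137434 \sqrt{2}}{2587377150563801} \approx 0.34011$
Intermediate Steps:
$C{\left(d,n \right)} = \sqrt{5 + n}$
$\frac{25277 - \left(9447 - 11^{2}\right)}{\frac{1}{C{\left(-8,3 \right)} \left(-33 - 34\right) + 1101} + 46900} = \frac{25277 - \left(9447 - 11^{2}\right)}{\frac{1}{\sqrt{5 + 3} \left(-33 - 34\right) + 1101} + 46900} = \frac{25277 + \left(-9447 + 121\right)}{\frac{1}{\sqrt{8} \left(-67\right) + 1101} + 46900} = \frac{25277 - 9326}{\frac{1}{2 \sqrt{2} \left(-67\right) + 1101} + 46900} = \frac{15951}{\frac{1}{- 134 \sqrt{2} + 1101} + 46900} = \frac{15951}{\frac{1}{1101 - 134 \sqrt{2}} + 46900} = \frac{15951}{46900 + \frac{1}{1101 - 134 \sqrt{2}}}$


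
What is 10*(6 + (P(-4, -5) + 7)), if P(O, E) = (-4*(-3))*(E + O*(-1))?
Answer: 10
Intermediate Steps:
P(O, E) = -12*O + 12*E (P(O, E) = 12*(E - O) = -12*O + 12*E)
10*(6 + (P(-4, -5) + 7)) = 10*(6 + ((-12*(-4) + 12*(-5)) + 7)) = 10*(6 + ((48 - 60) + 7)) = 10*(6 + (-12 + 7)) = 10*(6 - 5) = 10*1 = 10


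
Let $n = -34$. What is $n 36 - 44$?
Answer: $-1268$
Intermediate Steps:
$n 36 - 44 = \left(-34\right) 36 - 44 = -1224 - 44 = -1268$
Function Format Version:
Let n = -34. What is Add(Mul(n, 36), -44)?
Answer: -1268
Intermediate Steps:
Add(Mul(n, 36), -44) = Add(Mul(-34, 36), -44) = Add(-1224, -44) = -1268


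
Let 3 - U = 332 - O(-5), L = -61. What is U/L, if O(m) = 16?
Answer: 313/61 ≈ 5.1311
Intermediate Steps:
U = -313 (U = 3 - (332 - 1*16) = 3 - (332 - 16) = 3 - 1*316 = 3 - 316 = -313)
U/L = -313/(-61) = -313*(-1/61) = 313/61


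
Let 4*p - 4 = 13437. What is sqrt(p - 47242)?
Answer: 9*I*sqrt(2167)/2 ≈ 209.48*I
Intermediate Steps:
p = 13441/4 (p = 1 + (1/4)*13437 = 1 + 13437/4 = 13441/4 ≈ 3360.3)
sqrt(p - 47242) = sqrt(13441/4 - 47242) = sqrt(-175527/4) = 9*I*sqrt(2167)/2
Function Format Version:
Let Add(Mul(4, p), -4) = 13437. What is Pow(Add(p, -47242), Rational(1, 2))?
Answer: Mul(Rational(9, 2), I, Pow(2167, Rational(1, 2))) ≈ Mul(209.48, I)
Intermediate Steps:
p = Rational(13441, 4) (p = Add(1, Mul(Rational(1, 4), 13437)) = Add(1, Rational(13437, 4)) = Rational(13441, 4) ≈ 3360.3)
Pow(Add(p, -47242), Rational(1, 2)) = Pow(Add(Rational(13441, 4), -47242), Rational(1, 2)) = Pow(Rational(-175527, 4), Rational(1, 2)) = Mul(Rational(9, 2), I, Pow(2167, Rational(1, 2)))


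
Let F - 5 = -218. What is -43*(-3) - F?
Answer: 342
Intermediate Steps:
F = -213 (F = 5 - 218 = -213)
-43*(-3) - F = -43*(-3) - 1*(-213) = 129 + 213 = 342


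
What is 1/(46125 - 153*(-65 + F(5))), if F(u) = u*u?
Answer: 1/52245 ≈ 1.9141e-5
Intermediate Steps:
F(u) = u²
1/(46125 - 153*(-65 + F(5))) = 1/(46125 - 153*(-65 + 5²)) = 1/(46125 - 153*(-65 + 25)) = 1/(46125 - 153*(-40)) = 1/(46125 + 6120) = 1/52245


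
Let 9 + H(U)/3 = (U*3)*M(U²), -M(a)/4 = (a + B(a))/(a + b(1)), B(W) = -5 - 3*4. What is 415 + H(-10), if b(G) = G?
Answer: 69068/101 ≈ 683.84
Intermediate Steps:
B(W) = -17 (B(W) = -5 - 12 = -17)
M(a) = -4*(-17 + a)/(1 + a) (M(a) = -4*(a - 17)/(a + 1) = -4*(-17 + a)/(1 + a))
H(U) = -27 + 36*U*(17 - U²)/(1 + U²) (H(U) = -27 + 3*((U*3)*(4*(17 - U²)/(1 + U²))) = -27 + 3*((3*U)*(4*(17 - U²)/(1 + U²))) = -27 + 3*(12*U*(17 - U²)/(1 + U²)) = -27 + 36*U*(17 - U²)/(1 + U²))
415 + H(-10) = 415 + 9*(-3 - 4*(-10)³ - 3*(-10)² + 68*(-10))/(1 + (-10)²) = 415 + 9*(-3 - 4*(-1000) - 3*100 - 680)/(1 + 100) = 415 + 9*(-3 + 4000 - 300 - 680)/101 = 415 + 9*(1/101)*3017 = 415 + 27153/101 = 69068/101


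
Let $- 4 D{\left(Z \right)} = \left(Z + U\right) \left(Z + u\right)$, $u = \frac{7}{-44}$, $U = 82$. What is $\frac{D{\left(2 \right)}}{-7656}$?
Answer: $\frac{567}{112288} \approx 0.0050495$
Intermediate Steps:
$u = - \frac{7}{44}$ ($u = 7 \left(- \frac{1}{44}\right) = - \frac{7}{44} \approx -0.15909$)
$D{\left(Z \right)} = - \frac{\left(82 + Z\right) \left(- \frac{7}{44} + Z\right)}{4}$ ($D{\left(Z \right)} = - \frac{\left(Z + 82\right) \left(Z - \frac{7}{44}\right)}{4} = - \frac{\left(82 + Z\right) \left(- \frac{7}{44} + Z\right)}{4}$)
$\frac{D{\left(2 \right)}}{-7656} = \frac{\frac{287}{88} - \frac{3601}{88} - \frac{2^{2}}{4}}{-7656} = \left(\frac{287}{88} - \frac{3601}{88} - 1\right) \left(- \frac{1}{7656}\right) = \left(- \frac{1701}{44}\right) \left(- \frac{1}{7656}\right) = \frac{567}{112288}$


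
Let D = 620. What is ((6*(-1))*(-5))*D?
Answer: 18600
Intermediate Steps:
((6*(-1))*(-5))*D = ((6*(-1))*(-5))*620 = -6*(-5)*620 = 30*620 = 18600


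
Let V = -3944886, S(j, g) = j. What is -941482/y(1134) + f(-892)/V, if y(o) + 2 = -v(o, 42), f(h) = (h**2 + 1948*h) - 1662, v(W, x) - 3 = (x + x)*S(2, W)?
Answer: 619033734379/113744213 ≈ 5442.3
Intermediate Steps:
v(W, x) = 3 + 4*x (v(W, x) = 3 + (x + x)*2 = 3 + (2*x)*2 = 3 + 4*x)
f(h) = -1662 + h**2 + 1948*h
y(o) = -173 (y(o) = -2 - (3 + 4*42) = -2 - (3 + 168) = -2 - 1*171 = -2 - 171 = -173)
-941482/y(1134) + f(-892)/V = -941482/(-173) + (-1662 + (-892)**2 + 1948*(-892))/(-3944886) = -941482*(-1/173) + (-1662 + 795664 - 1737616)*(-1/3944886) = 941482/173 - 943614*(-1/3944886) = 941482/173 + 157269/657481 = 619033734379/113744213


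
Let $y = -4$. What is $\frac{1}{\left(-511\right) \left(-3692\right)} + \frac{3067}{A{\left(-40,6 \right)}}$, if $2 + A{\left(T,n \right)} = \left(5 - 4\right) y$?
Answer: $- \frac{2893119499}{5659836} \approx -511.17$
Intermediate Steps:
$A{\left(T,n \right)} = -6$ ($A{\left(T,n \right)} = -2 + \left(5 - 4\right) \left(-4\right) = -2 + 1 \left(-4\right) = -2 - 4 = -6$)
$\frac{1}{\left(-511\right) \left(-3692\right)} + \frac{3067}{A{\left(-40,6 \right)}} = \frac{1}{\left(-511\right) \left(-3692\right)} + \frac{3067}{-6} = \left(- \frac{1}{511}\right) \left(- \frac{1}{3692}\right) + 3067 \left(- \frac{1}{6}\right) = \frac{1}{1886612} - \frac{3067}{6} = - \frac{2893119499}{5659836}$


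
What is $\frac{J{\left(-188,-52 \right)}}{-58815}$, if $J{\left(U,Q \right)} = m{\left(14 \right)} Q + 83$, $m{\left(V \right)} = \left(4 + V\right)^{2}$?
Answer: $\frac{3353}{11763} \approx 0.28505$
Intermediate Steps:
$J{\left(U,Q \right)} = 83 + 324 Q$ ($J{\left(U,Q \right)} = \left(4 + 14\right)^{2} Q + 83 = 18^{2} Q + 83 = 324 Q + 83 = 83 + 324 Q$)
$\frac{J{\left(-188,-52 \right)}}{-58815} = \frac{83 + 324 \left(-52\right)}{-58815} = \left(83 - 16848\right) \left(- \frac{1}{58815}\right) = \left(-16765\right) \left(- \frac{1}{58815}\right) = \frac{3353}{11763}$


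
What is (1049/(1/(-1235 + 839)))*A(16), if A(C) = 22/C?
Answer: -1142361/2 ≈ -5.7118e+5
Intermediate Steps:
(1049/(1/(-1235 + 839)))*A(16) = (1049/(1/(-1235 + 839)))*(22/16) = (1049/(1/(-396)))*(22*(1/16)) = (1049/(-1/396))*(11/8) = (1049*(-396))*(11/8) = -415404*11/8 = -1142361/2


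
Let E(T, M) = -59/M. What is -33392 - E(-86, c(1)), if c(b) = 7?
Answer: -233685/7 ≈ -33384.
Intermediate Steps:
-33392 - E(-86, c(1)) = -33392 - (-59)/7 = -33392 - 1*(-59/7) = -33392 + 59/7 = -233685/7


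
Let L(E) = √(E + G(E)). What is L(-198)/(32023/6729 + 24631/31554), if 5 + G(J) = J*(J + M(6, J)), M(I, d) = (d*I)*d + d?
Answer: 70775622*I*√46496147/392065247 ≈ 1230.9*I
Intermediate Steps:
M(I, d) = d + I*d² (M(I, d) = (I*d)*d + d = I*d² + d = d + I*d²)
G(J) = -5 + J*(J + J*(1 + 6*J))
L(E) = √(-5 + E + 2*E² + 6*E³) (L(E) = √(E + (-5 + 2*E² + 6*E³)) = √(-5 + E + 2*E² + 6*E³))
L(-198)/(32023/6729 + 24631/31554) = √(-5 - 198 + 2*(-198)² + 6*(-198)³)/(32023/6729 + 24631/31554) = √(-5 - 198 + 2*39204 + 6*(-7762392))/(32023*(1/6729) + 24631*(1/31554)) = √(-5 - 198 + 78408 - 46574352)/(32023/6729 + 24631/31554) = √(-46496147)/(392065247/70775622) = (I*√46496147)*(70775622/392065247) = 70775622*I*√46496147/392065247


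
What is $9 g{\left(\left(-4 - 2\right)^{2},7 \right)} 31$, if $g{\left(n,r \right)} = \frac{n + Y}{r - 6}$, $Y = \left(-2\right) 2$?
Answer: $8928$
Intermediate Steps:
$Y = -4$
$g{\left(n,r \right)} = \frac{-4 + n}{-6 + r}$ ($g{\left(n,r \right)} = \frac{n - 4}{r - 6} = \frac{-4 + n}{-6 + r}$)
$9 g{\left(\left(-4 - 2\right)^{2},7 \right)} 31 = 9 \frac{-4 + \left(-4 - 2\right)^{2}}{-6 + 7} \cdot 31 = 9 \frac{-4 + \left(-6\right)^{2}}{1} \cdot 31 = 9 \cdot 1 \left(-4 + 36\right) 31 = 9 \cdot 1 \cdot 32 \cdot 31 = 9 \cdot 32 \cdot 31 = 288 \cdot 31 = 8928$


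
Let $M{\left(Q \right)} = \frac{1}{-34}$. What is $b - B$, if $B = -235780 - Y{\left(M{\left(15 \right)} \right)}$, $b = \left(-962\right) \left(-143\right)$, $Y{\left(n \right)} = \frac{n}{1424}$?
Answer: $\frac{18075919935}{48416} \approx 3.7335 \cdot 10^{5}$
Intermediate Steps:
$M{\left(Q \right)} = - \frac{1}{34}$
$Y{\left(n \right)} = \frac{n}{1424}$ ($Y{\left(n \right)} = n \frac{1}{1424} = \frac{n}{1424}$)
$b = 137566$
$B = - \frac{11415524479}{48416}$ ($B = -235780 - \frac{1}{1424} \left(- \frac{1}{34}\right) = -235780 - - \frac{1}{48416} = -235780 + \frac{1}{48416} = - \frac{11415524479}{48416} \approx -2.3578 \cdot 10^{5}$)
$b - B = 137566 - - \frac{11415524479}{48416} = 137566 + \frac{11415524479}{48416} = \frac{18075919935}{48416}$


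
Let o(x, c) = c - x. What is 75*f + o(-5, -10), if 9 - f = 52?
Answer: -3230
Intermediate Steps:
f = -43 (f = 9 - 1*52 = 9 - 52 = -43)
75*f + o(-5, -10) = 75*(-43) + (-10 - 1*(-5)) = -3225 + (-10 + 5) = -3225 - 5 = -3230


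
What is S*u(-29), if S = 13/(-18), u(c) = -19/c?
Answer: -247/522 ≈ -0.47318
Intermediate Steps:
S = -13/18 (S = 13*(-1/18) = -13/18 ≈ -0.72222)
S*u(-29) = -(-247)/(18*(-29)) = -(-247)*(-1)/(18*29) = -13/18*19/29 = -247/522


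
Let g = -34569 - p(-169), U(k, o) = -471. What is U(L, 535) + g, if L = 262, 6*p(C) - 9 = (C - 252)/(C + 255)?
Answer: -18080993/516 ≈ -35041.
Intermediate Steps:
p(C) = 3/2 + (-252 + C)/(6*(255 + C)) (p(C) = 3/2 + ((C - 252)/(C + 255))/6 = 3/2 + ((-252 + C)/(255 + C))/6 = 3/2 + (-252 + C)/(6*(255 + C)))
g = -17837957/516 (g = -34569 - (2043 + 10*(-169))/(6*(255 - 169)) = -34569 - (2043 - 1690)/(6*86) = -34569 - 353/(6*86) = -34569 - 1*353/516 = -34569 - 353/516 = -17837957/516 ≈ -34570.)
U(L, 535) + g = -471 - 17837957/516 = -18080993/516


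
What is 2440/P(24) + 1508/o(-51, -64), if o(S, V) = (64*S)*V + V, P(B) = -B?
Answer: -1224793/12048 ≈ -101.66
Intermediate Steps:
o(S, V) = V + 64*S*V (o(S, V) = 64*S*V + V = V + 64*S*V)
2440/P(24) + 1508/o(-51, -64) = 2440/((-1*24)) + 1508/((-64*(1 + 64*(-51)))) = 2440/(-24) + 1508/((-64*(1 - 3264))) = 2440*(-1/24) + 1508/((-64*(-3263))) = -305/3 + 1508/208832 = -305/3 + 1508*(1/208832) = -305/3 + 29/4016 = -1224793/12048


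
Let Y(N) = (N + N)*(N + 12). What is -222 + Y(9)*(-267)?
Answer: -101148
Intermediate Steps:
Y(N) = 2*N*(12 + N) (Y(N) = (2*N)*(12 + N) = 2*N*(12 + N))
-222 + Y(9)*(-267) = -222 + (2*9*(12 + 9))*(-267) = -222 + (2*9*21)*(-267) = -222 + 378*(-267) = -222 - 100926 = -101148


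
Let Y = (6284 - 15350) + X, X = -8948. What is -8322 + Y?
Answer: -26336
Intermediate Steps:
Y = -18014 (Y = (6284 - 15350) - 8948 = -9066 - 8948 = -18014)
-8322 + Y = -8322 - 18014 = -26336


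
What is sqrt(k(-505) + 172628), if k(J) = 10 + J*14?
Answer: 8*sqrt(2587) ≈ 406.90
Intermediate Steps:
k(J) = 10 + 14*J
sqrt(k(-505) + 172628) = sqrt((10 + 14*(-505)) + 172628) = sqrt((10 - 7070) + 172628) = sqrt(-7060 + 172628) = sqrt(165568) = 8*sqrt(2587)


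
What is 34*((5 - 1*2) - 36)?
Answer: -1122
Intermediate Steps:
34*((5 - 1*2) - 36) = 34*((5 - 2) - 36) = 34*(3 - 36) = 34*(-33) = -1122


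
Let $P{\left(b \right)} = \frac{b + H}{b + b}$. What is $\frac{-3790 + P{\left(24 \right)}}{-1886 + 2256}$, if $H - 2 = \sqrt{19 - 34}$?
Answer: $- \frac{90947}{8880} + \frac{i \sqrt{15}}{17760} \approx -10.242 + 0.00021807 i$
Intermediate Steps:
$H = 2 + i \sqrt{15}$ ($H = 2 + \sqrt{19 - 34} = 2 + \sqrt{-15} = 2 + i \sqrt{15} \approx 2.0 + 3.873 i$)
$P{\left(b \right)} = \frac{2 + b + i \sqrt{15}}{2 b}$ ($P{\left(b \right)} = \frac{b + \left(2 + i \sqrt{15}\right)}{b + b} = \frac{2 + b + i \sqrt{15}}{2 b}$)
$\frac{-3790 + P{\left(24 \right)}}{-1886 + 2256} = \frac{-3790 + \frac{2 + 24 + i \sqrt{15}}{2 \cdot 24}}{-1886 + 2256} = \frac{-3790 + \frac{1}{2} \cdot \frac{1}{24} \left(26 + i \sqrt{15}\right)}{370} = \left(-3790 + \left(\frac{13}{24} + \frac{i \sqrt{15}}{48}\right)\right) \frac{1}{370} = \left(- \frac{90947}{24} + \frac{i \sqrt{15}}{48}\right) \frac{1}{370} = - \frac{90947}{8880} + \frac{i \sqrt{15}}{17760}$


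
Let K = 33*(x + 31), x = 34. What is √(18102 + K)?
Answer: √20247 ≈ 142.29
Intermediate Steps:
K = 2145 (K = 33*(34 + 31) = 33*65 = 2145)
√(18102 + K) = √(18102 + 2145) = √20247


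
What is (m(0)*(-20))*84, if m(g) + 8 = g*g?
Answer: 13440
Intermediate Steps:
m(g) = -8 + g² (m(g) = -8 + g*g = -8 + g²)
(m(0)*(-20))*84 = ((-8 + 0²)*(-20))*84 = ((-8 + 0)*(-20))*84 = -8*(-20)*84 = 160*84 = 13440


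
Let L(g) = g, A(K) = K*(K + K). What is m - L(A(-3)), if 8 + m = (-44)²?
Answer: 1910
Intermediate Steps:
m = 1928 (m = -8 + (-44)² = -8 + 1936 = 1928)
A(K) = 2*K² (A(K) = K*(2*K) = 2*K²)
m - L(A(-3)) = 1928 - 2*(-3)² = 1928 - 2*9 = 1928 - 1*18 = 1928 - 18 = 1910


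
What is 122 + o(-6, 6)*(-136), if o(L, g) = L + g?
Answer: 122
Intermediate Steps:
122 + o(-6, 6)*(-136) = 122 + (-6 + 6)*(-136) = 122 + 0*(-136) = 122 + 0 = 122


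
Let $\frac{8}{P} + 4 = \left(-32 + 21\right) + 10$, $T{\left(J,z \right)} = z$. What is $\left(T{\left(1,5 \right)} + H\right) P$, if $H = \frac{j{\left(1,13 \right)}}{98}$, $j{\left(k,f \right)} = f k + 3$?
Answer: $- \frac{2024}{245} \approx -8.2612$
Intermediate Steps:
$j{\left(k,f \right)} = 3 + f k$
$P = - \frac{8}{5}$ ($P = \frac{8}{-4 + \left(\left(-32 + 21\right) + 10\right)} = \frac{8}{-4 + \left(-11 + 10\right)} = \frac{8}{-4 - 1} = \frac{8}{-5} = 8 \left(- \frac{1}{5}\right) = - \frac{8}{5} \approx -1.6$)
$H = \frac{8}{49}$ ($H = \frac{3 + 13 \cdot 1}{98} = \left(3 + 13\right) \frac{1}{98} = 16 \cdot \frac{1}{98} = \frac{8}{49} \approx 0.16327$)
$\left(T{\left(1,5 \right)} + H\right) P = \left(5 + \frac{8}{49}\right) \left(- \frac{8}{5}\right) = \frac{253}{49} \left(- \frac{8}{5}\right) = - \frac{2024}{245}$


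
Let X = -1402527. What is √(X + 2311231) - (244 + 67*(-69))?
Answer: 4379 + 4*√56794 ≈ 5332.3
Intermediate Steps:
√(X + 2311231) - (244 + 67*(-69)) = √(-1402527 + 2311231) - (244 + 67*(-69)) = √908704 - (244 - 4623) = 4*√56794 - 1*(-4379) = 4*√56794 + 4379 = 4379 + 4*√56794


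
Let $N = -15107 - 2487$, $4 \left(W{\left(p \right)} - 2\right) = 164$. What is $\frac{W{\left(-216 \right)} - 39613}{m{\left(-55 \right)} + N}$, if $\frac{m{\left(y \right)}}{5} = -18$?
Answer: $\frac{19785}{8842} \approx 2.2376$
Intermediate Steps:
$m{\left(y \right)} = -90$ ($m{\left(y \right)} = 5 \left(-18\right) = -90$)
$W{\left(p \right)} = 43$ ($W{\left(p \right)} = 2 + \frac{1}{4} \cdot 164 = 2 + 41 = 43$)
$N = -17594$ ($N = -15107 - 2487 = -17594$)
$\frac{W{\left(-216 \right)} - 39613}{m{\left(-55 \right)} + N} = \frac{43 - 39613}{-90 - 17594} = - \frac{39570}{-17684} = \left(-39570\right) \left(- \frac{1}{17684}\right) = \frac{19785}{8842}$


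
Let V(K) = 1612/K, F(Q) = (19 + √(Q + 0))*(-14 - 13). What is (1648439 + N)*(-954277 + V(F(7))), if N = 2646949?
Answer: -6529712955864212/1593 + 1154027576*√7/1593 ≈ -4.0990e+12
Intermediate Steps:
F(Q) = -513 - 27*√Q (F(Q) = (19 + √Q)*(-27) = -513 - 27*√Q)
(1648439 + N)*(-954277 + V(F(7))) = (1648439 + 2646949)*(-954277 + 1612/(-513 - 27*√7)) = 4295388*(-954277 + 1612/(-513 - 27*√7)) = -4098989974476 + 6924165456/(-513 - 27*√7)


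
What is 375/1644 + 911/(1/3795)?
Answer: 1894570385/548 ≈ 3.4572e+6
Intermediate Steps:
375/1644 + 911/(1/3795) = 375*(1/1644) + 911/(1/3795) = 125/548 + 911*3795 = 125/548 + 3457245 = 1894570385/548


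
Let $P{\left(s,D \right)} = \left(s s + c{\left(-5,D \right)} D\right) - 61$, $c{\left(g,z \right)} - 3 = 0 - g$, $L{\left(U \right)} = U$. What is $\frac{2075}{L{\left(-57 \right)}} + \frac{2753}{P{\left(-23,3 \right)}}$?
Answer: $- \frac{287993}{9348} \approx -30.808$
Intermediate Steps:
$c{\left(g,z \right)} = 3 - g$ ($c{\left(g,z \right)} = 3 + \left(0 - g\right) = 3 - g$)
$P{\left(s,D \right)} = -61 + s^{2} + 8 D$ ($P{\left(s,D \right)} = \left(s s + \left(3 - -5\right) D\right) - 61 = \left(s^{2} + \left(3 + 5\right) D\right) - 61 = \left(s^{2} + 8 D\right) - 61 = -61 + s^{2} + 8 D$)
$\frac{2075}{L{\left(-57 \right)}} + \frac{2753}{P{\left(-23,3 \right)}} = \frac{2075}{-57} + \frac{2753}{-61 + \left(-23\right)^{2} + 8 \cdot 3} = 2075 \left(- \frac{1}{57}\right) + \frac{2753}{-61 + 529 + 24} = - \frac{2075}{57} + \frac{2753}{492} = - \frac{287993}{9348}$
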